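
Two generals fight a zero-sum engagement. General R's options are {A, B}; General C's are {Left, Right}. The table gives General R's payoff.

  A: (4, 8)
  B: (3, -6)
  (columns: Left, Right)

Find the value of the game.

4

Row minima: A → 4, B → -6; maximin = 4.
Column maxima: Left → 4, Right → 8; minimax = 4.
Since maximin = minimax = 4, there is a saddle point and the value is 4.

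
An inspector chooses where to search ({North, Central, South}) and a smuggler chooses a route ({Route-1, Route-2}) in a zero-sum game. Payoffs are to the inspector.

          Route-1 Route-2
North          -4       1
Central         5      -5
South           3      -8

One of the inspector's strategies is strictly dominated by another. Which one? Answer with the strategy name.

Central gives a strictly higher payoff than South against every column: 5 > 3, -5 > -8.
So South is strictly dominated and the inspector never plays it.

South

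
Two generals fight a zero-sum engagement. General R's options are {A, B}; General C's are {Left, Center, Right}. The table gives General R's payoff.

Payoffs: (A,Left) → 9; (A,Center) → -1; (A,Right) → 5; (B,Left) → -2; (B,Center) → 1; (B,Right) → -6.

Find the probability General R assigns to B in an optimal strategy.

Row minima: A → -1, B → -6; maximin = -1.
Column maxima: Left → 9, Center → 1, Right → 5; minimax = 1.
-1 ≠ 1, so there is no saddle point; optimal play is mixed.
Left is strictly dominated by Right (it gives General R strictly more in every row), so General C never plays it.
On the remaining 2×2 (A, B vs Center, Right):
Let General R play A with probability p. Expected payoff against Center: (-1)p + 1(1−p) = −2p + 1; against Right: 5p + (-6)(1−p) = 11p − 6.
Setting these equal: −2p + 1 = 11p − 6 ⇒ −13p = -7 ⇒ p = 7/13, and the value is (-2)·(7/13) + 1 = -1/13.
For General C: with q = P(Center), equating A's and B's payoffs gives −6q + 5 = 7q − 6 ⇒ q = 11/13.

6/13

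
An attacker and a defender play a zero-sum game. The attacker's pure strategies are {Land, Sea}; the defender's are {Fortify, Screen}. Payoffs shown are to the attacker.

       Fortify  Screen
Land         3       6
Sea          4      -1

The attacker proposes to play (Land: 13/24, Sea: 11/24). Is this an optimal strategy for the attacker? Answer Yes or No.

No

Against Fortify this mix gives (13/24)·3 + (11/24)·4 = 83/24.
Against Screen this mix gives (13/24)·6 + (11/24)·(-1) = 67/24.
The defender will play Screen, holding the attacker to 67/24. Shifting weight toward the row that does better against Screen would raise this floor (the equalizing mix achieves 27/8 against both Screen and Fortify), so the proposed strategy is not optimal.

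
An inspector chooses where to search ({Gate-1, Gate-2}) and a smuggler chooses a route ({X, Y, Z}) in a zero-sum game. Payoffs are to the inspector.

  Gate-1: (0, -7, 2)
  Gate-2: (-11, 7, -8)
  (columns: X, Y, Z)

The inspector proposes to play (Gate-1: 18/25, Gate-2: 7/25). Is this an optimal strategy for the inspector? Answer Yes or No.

Against X this mix gives (18/25)·0 + (7/25)·(-11) = -77/25.
Against Y this mix gives (18/25)·(-7) + (7/25)·7 = -77/25.
Against Z this mix gives (18/25)·2 + (7/25)·(-8) = -4/5.
All of the smuggler's active replies (X, Y) yield -77/25, and no column does worse for the inspector. The mix makes the smuggler indifferent and guarantees -77/25, so it is optimal.

Yes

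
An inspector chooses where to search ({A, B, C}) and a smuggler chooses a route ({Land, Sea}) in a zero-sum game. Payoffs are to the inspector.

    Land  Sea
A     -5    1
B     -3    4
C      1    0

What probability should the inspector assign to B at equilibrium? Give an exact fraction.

1/8

Row minima: A → -5, B → -3, C → 0; maximin = 0.
Column maxima: Land → 1, Sea → 4; minimax = 1.
0 ≠ 1, so there is no saddle point; optimal play is mixed.
A is strictly dominated by B, so the inspector never plays it.
On the remaining 2×2 (B, C vs Land, Sea):
Let the inspector play B with probability p. Expected payoff against Land: (-3)p + 1(1−p) = −4p + 1; against Sea: 4p + 0(1−p) = 4p.
Setting these equal: −4p + 1 = 4p ⇒ −8p = -1 ⇒ p = 1/8, and the value is (-4)·(1/8) + 1 = 1/2.
For the smuggler: with q = P(Land), equating B's and C's payoffs gives −7q + 4 = q ⇒ q = 1/2.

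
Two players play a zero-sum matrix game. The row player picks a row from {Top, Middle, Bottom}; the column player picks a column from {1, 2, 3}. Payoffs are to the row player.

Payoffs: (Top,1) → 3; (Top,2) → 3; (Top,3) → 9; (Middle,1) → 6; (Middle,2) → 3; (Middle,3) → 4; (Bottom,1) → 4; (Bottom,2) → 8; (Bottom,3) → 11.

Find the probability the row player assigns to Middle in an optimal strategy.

Row minima: Top → 3, Middle → 3, Bottom → 4; maximin = 4.
Column maxima: 1 → 6, 2 → 8, 3 → 11; minimax = 6.
4 ≠ 6, so there is no saddle point; optimal play is mixed.
Top is strictly dominated by Bottom, so the row player never plays it.
3 is strictly dominated by 2 (it gives the row player strictly more in every row), so the column player never plays it.
On the remaining 2×2 (Middle, Bottom vs 1, 2):
Let the row player play Middle with probability p. Expected payoff against 1: 6p + 4(1−p) = 2p + 4; against 2: 3p + 8(1−p) = −5p + 8.
Setting these equal: 2p + 4 = −5p + 8 ⇒ 7p = 4 ⇒ p = 4/7, and the value is (2)·(4/7) + 4 = 36/7.
For the column player: with q = P(1), equating Middle's and Bottom's payoffs gives 3q + 3 = −4q + 8 ⇒ q = 5/7.

4/7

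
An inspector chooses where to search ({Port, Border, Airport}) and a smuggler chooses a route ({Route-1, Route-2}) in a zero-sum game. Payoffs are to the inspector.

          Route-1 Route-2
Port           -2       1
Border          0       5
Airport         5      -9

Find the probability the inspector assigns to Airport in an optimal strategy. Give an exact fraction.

Row minima: Port → -2, Border → 0, Airport → -9; maximin = 0.
Column maxima: Route-1 → 5, Route-2 → 5; minimax = 5.
0 ≠ 5, so there is no saddle point; optimal play is mixed.
Port is strictly dominated by Border, so the inspector never plays it.
On the remaining 2×2 (Border, Airport vs Route-1, Route-2):
Let the inspector play Border with probability p. Expected payoff against Route-1: 0p + 5(1−p) = −5p + 5; against Route-2: 5p + (-9)(1−p) = 14p − 9.
Setting these equal: −5p + 5 = 14p − 9 ⇒ −19p = -14 ⇒ p = 14/19, and the value is (-5)·(14/19) + 5 = 25/19.
For the smuggler: with q = P(Route-1), equating Border's and Airport's payoffs gives −5q + 5 = 14q − 9 ⇒ q = 14/19.

5/19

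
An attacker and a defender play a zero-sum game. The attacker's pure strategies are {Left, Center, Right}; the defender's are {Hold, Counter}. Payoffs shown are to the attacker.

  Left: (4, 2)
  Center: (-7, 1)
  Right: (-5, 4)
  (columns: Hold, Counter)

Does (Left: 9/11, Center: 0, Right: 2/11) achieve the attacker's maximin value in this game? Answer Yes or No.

Against Hold this mix gives (9/11)·4 + (2/11)·(-5) = 26/11.
Against Counter this mix gives (9/11)·2 + (2/11)·4 = 26/11.
All of the defender's active replies (Hold, Counter) yield 26/11, and no column does worse for the attacker. The mix makes the defender indifferent and guarantees 26/11, so it is optimal.

Yes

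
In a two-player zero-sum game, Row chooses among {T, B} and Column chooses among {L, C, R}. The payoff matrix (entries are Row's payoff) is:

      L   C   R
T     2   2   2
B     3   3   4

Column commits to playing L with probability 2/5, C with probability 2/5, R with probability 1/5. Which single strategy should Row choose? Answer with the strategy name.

Expected payoff of T: (2/5)·2 + (2/5)·2 + (1/5)·2 = 2.
Expected payoff of B: (2/5)·3 + (2/5)·3 + (1/5)·4 = 16/5.
The largest is 16/5, so Row's best response is B.

B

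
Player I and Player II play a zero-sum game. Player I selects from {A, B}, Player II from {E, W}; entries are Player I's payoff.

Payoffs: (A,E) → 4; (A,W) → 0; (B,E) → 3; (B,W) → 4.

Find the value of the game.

Row minima: A → 0, B → 3; maximin = 3.
Column maxima: E → 4, W → 4; minimax = 4.
3 ≠ 4, so there is no saddle point; optimal play is mixed.
Let Player I play A with probability p. Expected payoff against E: 4p + 3(1−p) = p + 3; against W: 0p + 4(1−p) = −4p + 4.
Setting these equal: p + 3 = −4p + 4 ⇒ 5p = 1 ⇒ p = 1/5, and the value is (1)·(1/5) + 3 = 16/5.
For Player II: with q = P(E), equating A's and B's payoffs gives 4q = −q + 4 ⇒ q = 4/5.

16/5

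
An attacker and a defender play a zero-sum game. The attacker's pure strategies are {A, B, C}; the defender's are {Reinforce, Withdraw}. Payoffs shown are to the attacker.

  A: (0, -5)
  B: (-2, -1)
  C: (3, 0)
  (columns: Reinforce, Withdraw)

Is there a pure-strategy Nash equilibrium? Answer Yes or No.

Yes

Row minima: A → -5, B → -2, C → 0; maximin = 0.
Column maxima: Reinforce → 3, Withdraw → 0; minimax = 0.
maximin = minimax = 0, so a saddle point exists.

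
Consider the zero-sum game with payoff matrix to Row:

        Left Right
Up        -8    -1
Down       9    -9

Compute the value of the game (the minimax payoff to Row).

-81/25

Row minima: Up → -8, Down → -9; maximin = -8.
Column maxima: Left → 9, Right → -1; minimax = -1.
-8 ≠ -1, so there is no saddle point; optimal play is mixed.
Let Row play Up with probability p. Expected payoff against Left: (-8)p + 9(1−p) = −17p + 9; against Right: (-1)p + (-9)(1−p) = 8p − 9.
Setting these equal: −17p + 9 = 8p − 9 ⇒ −25p = -18 ⇒ p = 18/25, and the value is (-17)·(18/25) + 9 = -81/25.
For Column: with q = P(Left), equating Up's and Down's payoffs gives −7q − 1 = 18q − 9 ⇒ q = 8/25.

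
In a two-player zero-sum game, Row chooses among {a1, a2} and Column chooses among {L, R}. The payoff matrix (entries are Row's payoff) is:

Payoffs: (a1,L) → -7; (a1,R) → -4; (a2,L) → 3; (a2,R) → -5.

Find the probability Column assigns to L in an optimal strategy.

Row minima: a1 → -7, a2 → -5; maximin = -5.
Column maxima: L → 3, R → -4; minimax = -4.
-5 ≠ -4, so there is no saddle point; optimal play is mixed.
Let Row play a1 with probability p. Expected payoff against L: (-7)p + 3(1−p) = −10p + 3; against R: (-4)p + (-5)(1−p) = p − 5.
Setting these equal: −10p + 3 = p − 5 ⇒ −11p = -8 ⇒ p = 8/11, and the value is (-10)·(8/11) + 3 = -47/11.
For Column: with q = P(L), equating a1's and a2's payoffs gives −3q − 4 = 8q − 5 ⇒ q = 1/11.

1/11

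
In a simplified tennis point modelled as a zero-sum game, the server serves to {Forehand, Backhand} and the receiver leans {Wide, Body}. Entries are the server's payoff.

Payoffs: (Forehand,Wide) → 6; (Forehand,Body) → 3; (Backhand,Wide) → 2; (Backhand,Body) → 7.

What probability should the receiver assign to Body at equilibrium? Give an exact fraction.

1/2

Row minima: Forehand → 3, Backhand → 2; maximin = 3.
Column maxima: Wide → 6, Body → 7; minimax = 6.
3 ≠ 6, so there is no saddle point; optimal play is mixed.
Let the server play Forehand with probability p. Expected payoff against Wide: 6p + 2(1−p) = 4p + 2; against Body: 3p + 7(1−p) = −4p + 7.
Setting these equal: 4p + 2 = −4p + 7 ⇒ 8p = 5 ⇒ p = 5/8, and the value is (4)·(5/8) + 2 = 9/2.
For the receiver: with q = P(Wide), equating Forehand's and Backhand's payoffs gives 3q + 3 = −5q + 7 ⇒ q = 1/2.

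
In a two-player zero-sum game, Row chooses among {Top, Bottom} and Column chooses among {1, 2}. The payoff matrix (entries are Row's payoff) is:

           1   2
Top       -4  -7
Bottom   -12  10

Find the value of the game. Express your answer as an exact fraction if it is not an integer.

-124/25

Row minima: Top → -7, Bottom → -12; maximin = -7.
Column maxima: 1 → -4, 2 → 10; minimax = -4.
-7 ≠ -4, so there is no saddle point; optimal play is mixed.
Let Row play Top with probability p. Expected payoff against 1: (-4)p + (-12)(1−p) = 8p − 12; against 2: (-7)p + 10(1−p) = −17p + 10.
Setting these equal: 8p − 12 = −17p + 10 ⇒ 25p = 22 ⇒ p = 22/25, and the value is (8)·(22/25) − 12 = -124/25.
For Column: with q = P(1), equating Top's and Bottom's payoffs gives 3q − 7 = −22q + 10 ⇒ q = 17/25.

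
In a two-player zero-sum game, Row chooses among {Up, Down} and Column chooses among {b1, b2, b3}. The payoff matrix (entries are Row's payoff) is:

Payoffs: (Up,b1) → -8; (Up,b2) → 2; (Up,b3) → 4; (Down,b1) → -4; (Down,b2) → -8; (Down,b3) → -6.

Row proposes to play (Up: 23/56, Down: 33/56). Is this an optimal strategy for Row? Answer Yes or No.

Against b1 this mix gives (23/56)·(-8) + (33/56)·(-4) = -79/14.
Against b2 this mix gives (23/56)·2 + (33/56)·(-8) = -109/28.
Against b3 this mix gives (23/56)·4 + (33/56)·(-6) = -53/28.
Column will play b1, holding Row to -79/14. Shifting weight toward the row that does better against b1 would raise this floor (the equalizing mix achieves -36/7 against both b1 and b2), so the proposed strategy is not optimal.

No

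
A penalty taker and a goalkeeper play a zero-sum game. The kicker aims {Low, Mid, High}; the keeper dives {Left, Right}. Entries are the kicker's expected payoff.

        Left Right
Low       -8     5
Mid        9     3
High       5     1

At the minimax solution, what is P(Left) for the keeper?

Row minima: Low → -8, Mid → 3, High → 1; maximin = 3.
Column maxima: Left → 9, Right → 5; minimax = 5.
3 ≠ 5, so there is no saddle point; optimal play is mixed.
High is strictly dominated by Mid, so the kicker never plays it.
On the remaining 2×2 (Low, Mid vs Left, Right):
Let the kicker play Low with probability p. Expected payoff against Left: (-8)p + 9(1−p) = −17p + 9; against Right: 5p + 3(1−p) = 2p + 3.
Setting these equal: −17p + 9 = 2p + 3 ⇒ −19p = -6 ⇒ p = 6/19, and the value is (-17)·(6/19) + 9 = 69/19.
For the keeper: with q = P(Left), equating Low's and Mid's payoffs gives −13q + 5 = 6q + 3 ⇒ q = 2/19.

2/19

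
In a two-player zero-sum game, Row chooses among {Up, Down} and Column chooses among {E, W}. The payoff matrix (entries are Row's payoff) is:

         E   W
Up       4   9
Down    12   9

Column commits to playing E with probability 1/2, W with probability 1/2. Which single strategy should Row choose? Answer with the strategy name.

Expected payoff of Up: (1/2)·4 + (1/2)·9 = 13/2.
Expected payoff of Down: (1/2)·12 + (1/2)·9 = 21/2.
The largest is 21/2, so Row's best response is Down.

Down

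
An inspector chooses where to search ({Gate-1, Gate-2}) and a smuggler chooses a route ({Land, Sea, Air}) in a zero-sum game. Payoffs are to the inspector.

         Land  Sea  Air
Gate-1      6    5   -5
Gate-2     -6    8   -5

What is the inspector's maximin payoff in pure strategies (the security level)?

-5

Row minima: Gate-1 → -5, Gate-2 → -6.
The best of these is -5.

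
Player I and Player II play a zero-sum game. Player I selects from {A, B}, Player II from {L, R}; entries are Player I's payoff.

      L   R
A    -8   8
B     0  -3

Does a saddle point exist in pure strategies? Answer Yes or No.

No

Row minima: A → -8, B → -3; maximin = -3.
Column maxima: L → 0, R → 8; minimax = 0.
-3 ≠ 0, so no pure-strategy equilibrium exists.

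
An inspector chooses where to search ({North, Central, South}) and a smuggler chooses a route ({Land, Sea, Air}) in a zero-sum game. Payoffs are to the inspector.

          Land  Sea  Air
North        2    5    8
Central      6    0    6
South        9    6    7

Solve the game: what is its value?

6

Row minima: North → 2, Central → 0, South → 6; maximin = 6.
Column maxima: Land → 9, Sea → 6, Air → 8; minimax = 6.
Since maximin = minimax = 6, there is a saddle point and the value is 6.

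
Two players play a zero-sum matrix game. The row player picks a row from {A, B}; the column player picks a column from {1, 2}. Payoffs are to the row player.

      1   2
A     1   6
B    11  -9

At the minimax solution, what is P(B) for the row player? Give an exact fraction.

Row minima: A → 1, B → -9; maximin = 1.
Column maxima: 1 → 11, 2 → 6; minimax = 6.
1 ≠ 6, so there is no saddle point; optimal play is mixed.
Let the row player play A with probability p. Expected payoff against 1: 1p + 11(1−p) = −10p + 11; against 2: 6p + (-9)(1−p) = 15p − 9.
Setting these equal: −10p + 11 = 15p − 9 ⇒ −25p = -20 ⇒ p = 4/5, and the value is (-10)·(4/5) + 11 = 3.
For the column player: with q = P(1), equating A's and B's payoffs gives −5q + 6 = 20q − 9 ⇒ q = 3/5.

1/5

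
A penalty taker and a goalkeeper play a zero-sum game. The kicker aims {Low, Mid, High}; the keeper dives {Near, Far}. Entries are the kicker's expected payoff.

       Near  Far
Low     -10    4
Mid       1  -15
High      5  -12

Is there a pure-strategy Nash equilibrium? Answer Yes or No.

No

Row minima: Low → -10, Mid → -15, High → -12; maximin = -10.
Column maxima: Near → 5, Far → 4; minimax = 4.
-10 ≠ 4, so no pure-strategy equilibrium exists.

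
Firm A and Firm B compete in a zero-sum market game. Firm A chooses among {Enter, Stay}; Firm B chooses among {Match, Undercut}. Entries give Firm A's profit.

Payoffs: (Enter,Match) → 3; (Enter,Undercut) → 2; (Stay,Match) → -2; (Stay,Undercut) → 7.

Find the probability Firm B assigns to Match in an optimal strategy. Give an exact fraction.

1/2

Row minima: Enter → 2, Stay → -2; maximin = 2.
Column maxima: Match → 3, Undercut → 7; minimax = 3.
2 ≠ 3, so there is no saddle point; optimal play is mixed.
Let Firm A play Enter with probability p. Expected payoff against Match: 3p + (-2)(1−p) = 5p − 2; against Undercut: 2p + 7(1−p) = −5p + 7.
Setting these equal: 5p − 2 = −5p + 7 ⇒ 10p = 9 ⇒ p = 9/10, and the value is (5)·(9/10) − 2 = 5/2.
For Firm B: with q = P(Match), equating Enter's and Stay's payoffs gives q + 2 = −9q + 7 ⇒ q = 1/2.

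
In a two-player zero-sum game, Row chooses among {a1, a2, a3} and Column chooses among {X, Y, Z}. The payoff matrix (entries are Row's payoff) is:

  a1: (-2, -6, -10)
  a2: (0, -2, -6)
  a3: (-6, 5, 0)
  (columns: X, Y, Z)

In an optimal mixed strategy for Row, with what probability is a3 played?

1/2

Row minima: a1 → -10, a2 → -6, a3 → -6; maximin = -6.
Column maxima: X → 0, Y → 5, Z → 0; minimax = 0.
-6 ≠ 0, so there is no saddle point; optimal play is mixed.
a1 is strictly dominated by a2, so Row never plays it.
Y is strictly dominated by Z (it gives Row strictly more in every row), so Column never plays it.
On the remaining 2×2 (a2, a3 vs X, Z):
Let Row play a2 with probability p. Expected payoff against X: 0p + (-6)(1−p) = 6p − 6; against Z: (-6)p + 0(1−p) = −6p.
Setting these equal: 6p − 6 = −6p ⇒ 12p = 6 ⇒ p = 1/2, and the value is (6)·(1/2) − 6 = -3.
For Column: with q = P(X), equating a2's and a3's payoffs gives 6q − 6 = −6q ⇒ q = 1/2.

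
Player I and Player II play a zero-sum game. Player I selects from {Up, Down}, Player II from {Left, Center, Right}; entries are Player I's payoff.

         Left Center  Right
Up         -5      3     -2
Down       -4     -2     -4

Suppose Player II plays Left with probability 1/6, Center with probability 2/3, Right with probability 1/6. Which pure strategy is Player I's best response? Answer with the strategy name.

Expected payoff of Up: (1/6)·(-5) + (2/3)·3 + (1/6)·(-2) = 5/6.
Expected payoff of Down: (1/6)·(-4) + (2/3)·(-2) + (1/6)·(-4) = -8/3.
The largest is 5/6, so Player I's best response is Up.

Up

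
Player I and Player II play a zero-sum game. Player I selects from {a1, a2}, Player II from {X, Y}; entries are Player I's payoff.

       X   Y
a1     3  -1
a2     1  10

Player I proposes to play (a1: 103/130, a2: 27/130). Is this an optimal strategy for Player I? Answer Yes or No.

Against X this mix gives (103/130)·3 + (27/130)·1 = 168/65.
Against Y this mix gives (103/130)·(-1) + (27/130)·10 = 167/130.
Player II will play Y, holding Player I to 167/130. Shifting weight toward the row that does better against Y would raise this floor (the equalizing mix achieves 31/13 against both Y and X), so the proposed strategy is not optimal.

No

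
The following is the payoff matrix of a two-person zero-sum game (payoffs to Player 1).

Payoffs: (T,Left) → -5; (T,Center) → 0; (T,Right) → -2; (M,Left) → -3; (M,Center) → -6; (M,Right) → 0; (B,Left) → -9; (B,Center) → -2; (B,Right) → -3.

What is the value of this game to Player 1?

-15/4

Row minima: T → -5, M → -6, B → -9; maximin = -5.
Column maxima: Left → -3, Center → 0, Right → 0; minimax = -3.
-5 ≠ -3, so there is no saddle point; optimal play is mixed.
B is strictly dominated by T, so Player 1 never plays it.
Right is strictly dominated by Left (it gives Player 1 strictly more in every row), so Player 2 never plays it.
On the remaining 2×2 (T, M vs Left, Center):
Let Player 1 play T with probability p. Expected payoff against Left: (-5)p + (-3)(1−p) = −2p − 3; against Center: 0p + (-6)(1−p) = 6p − 6.
Setting these equal: −2p − 3 = 6p − 6 ⇒ −8p = -3 ⇒ p = 3/8, and the value is (-2)·(3/8) − 3 = -15/4.
For Player 2: with q = P(Left), equating T's and M's payoffs gives −5q = 3q − 6 ⇒ q = 3/4.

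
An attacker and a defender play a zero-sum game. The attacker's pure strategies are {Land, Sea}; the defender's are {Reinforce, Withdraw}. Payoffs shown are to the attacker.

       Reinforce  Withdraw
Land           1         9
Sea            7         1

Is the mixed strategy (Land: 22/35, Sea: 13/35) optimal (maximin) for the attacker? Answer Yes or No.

No

Against Reinforce this mix gives (22/35)·1 + (13/35)·7 = 113/35.
Against Withdraw this mix gives (22/35)·9 + (13/35)·1 = 211/35.
The defender will play Reinforce, holding the attacker to 113/35. Shifting weight toward the row that does better against Reinforce would raise this floor (the equalizing mix achieves 31/7 against both Reinforce and Withdraw), so the proposed strategy is not optimal.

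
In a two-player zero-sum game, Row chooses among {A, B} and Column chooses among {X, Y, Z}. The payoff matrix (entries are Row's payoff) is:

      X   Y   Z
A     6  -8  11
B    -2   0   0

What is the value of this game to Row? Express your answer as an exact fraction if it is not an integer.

-1

Row minima: A → -8, B → -2; maximin = -2.
Column maxima: X → 6, Y → 0, Z → 11; minimax = 0.
-2 ≠ 0, so there is no saddle point; optimal play is mixed.
Z is strictly dominated by X (it gives Row strictly more in every row), so Column never plays it.
On the remaining 2×2 (A, B vs X, Y):
Let Row play A with probability p. Expected payoff against X: 6p + (-2)(1−p) = 8p − 2; against Y: (-8)p + 0(1−p) = −8p.
Setting these equal: 8p − 2 = −8p ⇒ 16p = 2 ⇒ p = 1/8, and the value is (8)·(1/8) − 2 = -1.
For Column: with q = P(X), equating A's and B's payoffs gives 14q − 8 = −2q ⇒ q = 1/2.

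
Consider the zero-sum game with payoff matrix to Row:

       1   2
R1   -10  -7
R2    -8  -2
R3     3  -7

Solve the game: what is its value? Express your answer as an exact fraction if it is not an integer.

-31/8

Row minima: R1 → -10, R2 → -8, R3 → -7; maximin = -7.
Column maxima: 1 → 3, 2 → -2; minimax = -2.
-7 ≠ -2, so there is no saddle point; optimal play is mixed.
R1 is strictly dominated by R2, so Row never plays it.
On the remaining 2×2 (R2, R3 vs 1, 2):
Let Row play R2 with probability p. Expected payoff against 1: (-8)p + 3(1−p) = −11p + 3; against 2: (-2)p + (-7)(1−p) = 5p − 7.
Setting these equal: −11p + 3 = 5p − 7 ⇒ −16p = -10 ⇒ p = 5/8, and the value is (-11)·(5/8) + 3 = -31/8.
For Column: with q = P(1), equating R2's and R3's payoffs gives −6q − 2 = 10q − 7 ⇒ q = 5/16.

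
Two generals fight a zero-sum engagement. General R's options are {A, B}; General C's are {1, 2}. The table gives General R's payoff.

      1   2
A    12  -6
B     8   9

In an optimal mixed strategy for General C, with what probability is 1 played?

15/19

Row minima: A → -6, B → 8; maximin = 8.
Column maxima: 1 → 12, 2 → 9; minimax = 9.
8 ≠ 9, so there is no saddle point; optimal play is mixed.
Let General R play A with probability p. Expected payoff against 1: 12p + 8(1−p) = 4p + 8; against 2: (-6)p + 9(1−p) = −15p + 9.
Setting these equal: 4p + 8 = −15p + 9 ⇒ 19p = 1 ⇒ p = 1/19, and the value is (4)·(1/19) + 8 = 156/19.
For General C: with q = P(1), equating A's and B's payoffs gives 18q − 6 = −q + 9 ⇒ q = 15/19.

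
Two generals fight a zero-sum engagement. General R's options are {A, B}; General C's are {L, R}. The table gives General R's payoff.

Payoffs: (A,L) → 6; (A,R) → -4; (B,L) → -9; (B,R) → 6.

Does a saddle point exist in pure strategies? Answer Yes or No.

No

Row minima: A → -4, B → -9; maximin = -4.
Column maxima: L → 6, R → 6; minimax = 6.
-4 ≠ 6, so no pure-strategy equilibrium exists.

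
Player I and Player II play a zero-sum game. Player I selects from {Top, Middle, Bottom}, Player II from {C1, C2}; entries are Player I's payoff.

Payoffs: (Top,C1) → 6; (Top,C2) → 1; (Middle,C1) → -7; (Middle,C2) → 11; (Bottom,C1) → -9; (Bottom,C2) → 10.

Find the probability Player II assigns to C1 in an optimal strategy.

10/23

Row minima: Top → 1, Middle → -7, Bottom → -9; maximin = 1.
Column maxima: C1 → 6, C2 → 11; minimax = 6.
1 ≠ 6, so there is no saddle point; optimal play is mixed.
Bottom is strictly dominated by Middle, so Player I never plays it.
On the remaining 2×2 (Top, Middle vs C1, C2):
Let Player I play Top with probability p. Expected payoff against C1: 6p + (-7)(1−p) = 13p − 7; against C2: 1p + 11(1−p) = −10p + 11.
Setting these equal: 13p − 7 = −10p + 11 ⇒ 23p = 18 ⇒ p = 18/23, and the value is (13)·(18/23) − 7 = 73/23.
For Player II: with q = P(C1), equating Top's and Middle's payoffs gives 5q + 1 = −18q + 11 ⇒ q = 10/23.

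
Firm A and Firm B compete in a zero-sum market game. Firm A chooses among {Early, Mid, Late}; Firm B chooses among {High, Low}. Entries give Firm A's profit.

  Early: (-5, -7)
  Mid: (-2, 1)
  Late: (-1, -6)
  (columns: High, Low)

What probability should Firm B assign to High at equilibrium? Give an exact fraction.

7/8

Row minima: Early → -7, Mid → -2, Late → -6; maximin = -2.
Column maxima: High → -1, Low → 1; minimax = -1.
-2 ≠ -1, so there is no saddle point; optimal play is mixed.
Early is strictly dominated by Mid, so Firm A never plays it.
On the remaining 2×2 (Mid, Late vs High, Low):
Let Firm A play Mid with probability p. Expected payoff against High: (-2)p + (-1)(1−p) = −p − 1; against Low: 1p + (-6)(1−p) = 7p − 6.
Setting these equal: −p − 1 = 7p − 6 ⇒ −8p = -5 ⇒ p = 5/8, and the value is (-1)·(5/8) − 1 = -13/8.
For Firm B: with q = P(High), equating Mid's and Late's payoffs gives −3q + 1 = 5q − 6 ⇒ q = 7/8.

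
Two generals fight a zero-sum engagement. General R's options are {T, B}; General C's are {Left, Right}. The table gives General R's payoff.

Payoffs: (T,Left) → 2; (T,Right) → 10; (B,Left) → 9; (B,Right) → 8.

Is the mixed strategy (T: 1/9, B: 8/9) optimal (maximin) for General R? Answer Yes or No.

Yes

Against Left this mix gives (1/9)·2 + (8/9)·9 = 74/9.
Against Right this mix gives (1/9)·10 + (8/9)·8 = 74/9.
All of General C's active replies (Left, Right) yield 74/9, and no column does worse for General R. The mix makes General C indifferent and guarantees 74/9, so it is optimal.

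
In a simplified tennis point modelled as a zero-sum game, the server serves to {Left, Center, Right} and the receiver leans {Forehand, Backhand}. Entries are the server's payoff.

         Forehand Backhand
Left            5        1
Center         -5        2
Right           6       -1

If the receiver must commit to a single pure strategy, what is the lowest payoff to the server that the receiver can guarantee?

2

Column maxima: Forehand → 6, Backhand → 2.
The smallest of these is 2.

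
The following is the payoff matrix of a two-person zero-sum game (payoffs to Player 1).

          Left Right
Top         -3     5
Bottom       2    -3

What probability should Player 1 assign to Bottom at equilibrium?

Row minima: Top → -3, Bottom → -3; maximin = -3.
Column maxima: Left → 2, Right → 5; minimax = 2.
-3 ≠ 2, so there is no saddle point; optimal play is mixed.
Let Player 1 play Top with probability p. Expected payoff against Left: (-3)p + 2(1−p) = −5p + 2; against Right: 5p + (-3)(1−p) = 8p − 3.
Setting these equal: −5p + 2 = 8p − 3 ⇒ −13p = -5 ⇒ p = 5/13, and the value is (-5)·(5/13) + 2 = 1/13.
For Player 2: with q = P(Left), equating Top's and Bottom's payoffs gives −8q + 5 = 5q − 3 ⇒ q = 8/13.

8/13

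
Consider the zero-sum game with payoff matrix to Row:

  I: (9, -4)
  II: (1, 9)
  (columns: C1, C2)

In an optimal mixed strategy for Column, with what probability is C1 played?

13/21

Row minima: I → -4, II → 1; maximin = 1.
Column maxima: C1 → 9, C2 → 9; minimax = 9.
1 ≠ 9, so there is no saddle point; optimal play is mixed.
Let Row play I with probability p. Expected payoff against C1: 9p + 1(1−p) = 8p + 1; against C2: (-4)p + 9(1−p) = −13p + 9.
Setting these equal: 8p + 1 = −13p + 9 ⇒ 21p = 8 ⇒ p = 8/21, and the value is (8)·(8/21) + 1 = 85/21.
For Column: with q = P(C1), equating I's and II's payoffs gives 13q − 4 = −8q + 9 ⇒ q = 13/21.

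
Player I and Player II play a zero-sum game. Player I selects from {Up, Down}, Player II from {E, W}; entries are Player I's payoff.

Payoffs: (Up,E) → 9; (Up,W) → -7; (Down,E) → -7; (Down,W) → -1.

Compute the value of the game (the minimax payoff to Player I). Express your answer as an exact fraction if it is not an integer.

Row minima: Up → -7, Down → -7; maximin = -7.
Column maxima: E → 9, W → -1; minimax = -1.
-7 ≠ -1, so there is no saddle point; optimal play is mixed.
Let Player I play Up with probability p. Expected payoff against E: 9p + (-7)(1−p) = 16p − 7; against W: (-7)p + (-1)(1−p) = −6p − 1.
Setting these equal: 16p − 7 = −6p − 1 ⇒ 22p = 6 ⇒ p = 3/11, and the value is (16)·(3/11) − 7 = -29/11.
For Player II: with q = P(E), equating Up's and Down's payoffs gives 16q − 7 = −6q − 1 ⇒ q = 3/11.

-29/11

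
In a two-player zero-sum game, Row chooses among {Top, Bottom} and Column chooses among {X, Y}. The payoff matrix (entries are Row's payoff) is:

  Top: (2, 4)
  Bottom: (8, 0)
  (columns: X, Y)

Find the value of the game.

16/5

Row minima: Top → 2, Bottom → 0; maximin = 2.
Column maxima: X → 8, Y → 4; minimax = 4.
2 ≠ 4, so there is no saddle point; optimal play is mixed.
Let Row play Top with probability p. Expected payoff against X: 2p + 8(1−p) = −6p + 8; against Y: 4p + 0(1−p) = 4p.
Setting these equal: −6p + 8 = 4p ⇒ −10p = -8 ⇒ p = 4/5, and the value is (-6)·(4/5) + 8 = 16/5.
For Column: with q = P(X), equating Top's and Bottom's payoffs gives −2q + 4 = 8q ⇒ q = 2/5.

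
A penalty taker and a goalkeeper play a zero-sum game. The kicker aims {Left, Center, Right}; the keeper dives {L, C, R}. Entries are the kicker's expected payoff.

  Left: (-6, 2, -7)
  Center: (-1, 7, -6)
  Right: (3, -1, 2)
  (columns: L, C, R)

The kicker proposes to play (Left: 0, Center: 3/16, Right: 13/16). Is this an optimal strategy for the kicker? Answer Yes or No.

Against L this mix gives (3/16)·(-1) + (13/16)·3 = 9/4.
Against C this mix gives (3/16)·7 + (13/16)·(-1) = 1/2.
Against R this mix gives (3/16)·(-6) + (13/16)·2 = 1/2.
All of the keeper's active replies (C, R) yield 1/2, and no column does worse for the kicker. The mix makes the keeper indifferent and guarantees 1/2, so it is optimal.

Yes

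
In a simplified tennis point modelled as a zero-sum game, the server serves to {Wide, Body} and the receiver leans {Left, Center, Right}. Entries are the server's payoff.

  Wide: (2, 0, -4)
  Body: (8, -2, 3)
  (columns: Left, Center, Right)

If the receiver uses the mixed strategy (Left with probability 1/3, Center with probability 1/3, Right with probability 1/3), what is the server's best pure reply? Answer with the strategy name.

Expected payoff of Wide: (1/3)·2 + (1/3)·0 + (1/3)·(-4) = -2/3.
Expected payoff of Body: (1/3)·8 + (1/3)·(-2) + (1/3)·3 = 3.
The largest is 3, so the server's best response is Body.

Body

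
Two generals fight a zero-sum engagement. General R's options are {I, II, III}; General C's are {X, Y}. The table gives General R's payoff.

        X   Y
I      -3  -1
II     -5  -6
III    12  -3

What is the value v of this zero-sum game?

Row minima: I → -3, II → -6, III → -3; maximin = -3.
Column maxima: X → 12, Y → -1; minimax = -1.
-3 ≠ -1, so there is no saddle point; optimal play is mixed.
II is strictly dominated by I, so General R never plays it.
On the remaining 2×2 (I, III vs X, Y):
Let General R play I with probability p. Expected payoff against X: (-3)p + 12(1−p) = −15p + 12; against Y: (-1)p + (-3)(1−p) = 2p − 3.
Setting these equal: −15p + 12 = 2p − 3 ⇒ −17p = -15 ⇒ p = 15/17, and the value is (-15)·(15/17) + 12 = -21/17.
For General C: with q = P(X), equating I's and III's payoffs gives −2q − 1 = 15q − 3 ⇒ q = 2/17.

-21/17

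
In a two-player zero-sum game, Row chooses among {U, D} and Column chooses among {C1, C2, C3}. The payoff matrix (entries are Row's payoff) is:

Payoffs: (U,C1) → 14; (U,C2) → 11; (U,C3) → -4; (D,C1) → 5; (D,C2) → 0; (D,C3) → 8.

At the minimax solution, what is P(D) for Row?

15/23

Row minima: U → -4, D → 0; maximin = 0.
Column maxima: C1 → 14, C2 → 11, C3 → 8; minimax = 8.
0 ≠ 8, so there is no saddle point; optimal play is mixed.
C1 is strictly dominated by C2 (it gives Row strictly more in every row), so Column never plays it.
On the remaining 2×2 (U, D vs C2, C3):
Let Row play U with probability p. Expected payoff against C2: 11p + 0(1−p) = 11p; against C3: (-4)p + 8(1−p) = −12p + 8.
Setting these equal: 11p = −12p + 8 ⇒ 23p = 8 ⇒ p = 8/23, and the value is (11)·(8/23) = 88/23.
For Column: with q = P(C2), equating U's and D's payoffs gives 15q − 4 = −8q + 8 ⇒ q = 12/23.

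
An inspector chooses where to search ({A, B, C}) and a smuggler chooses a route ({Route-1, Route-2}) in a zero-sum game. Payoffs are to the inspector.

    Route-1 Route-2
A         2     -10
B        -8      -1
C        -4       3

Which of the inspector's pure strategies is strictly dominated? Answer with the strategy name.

B

C gives a strictly higher payoff than B against every column: -4 > -8, 3 > -1.
So B is strictly dominated and the inspector never plays it.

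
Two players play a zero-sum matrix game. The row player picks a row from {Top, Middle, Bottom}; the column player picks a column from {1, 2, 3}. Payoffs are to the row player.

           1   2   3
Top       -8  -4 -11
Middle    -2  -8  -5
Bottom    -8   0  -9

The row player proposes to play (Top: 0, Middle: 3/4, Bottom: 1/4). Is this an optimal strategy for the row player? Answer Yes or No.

Yes

Against 1 this mix gives (3/4)·(-2) + (1/4)·(-8) = -7/2.
Against 2 this mix gives (3/4)·(-8) + (1/4)·0 = -6.
Against 3 this mix gives (3/4)·(-5) + (1/4)·(-9) = -6.
All of the column player's active replies (2, 3) yield -6, and no column does worse for the row player. The mix makes the column player indifferent and guarantees -6, so it is optimal.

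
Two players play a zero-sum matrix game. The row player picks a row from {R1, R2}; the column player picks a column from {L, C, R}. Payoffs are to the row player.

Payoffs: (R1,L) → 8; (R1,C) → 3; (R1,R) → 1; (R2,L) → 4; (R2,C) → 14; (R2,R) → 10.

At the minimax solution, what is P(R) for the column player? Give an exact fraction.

4/13

Row minima: R1 → 1, R2 → 4; maximin = 4.
Column maxima: L → 8, C → 14, R → 10; minimax = 8.
4 ≠ 8, so there is no saddle point; optimal play is mixed.
C is strictly dominated by R (it gives the row player strictly more in every row), so the column player never plays it.
On the remaining 2×2 (R1, R2 vs L, R):
Let the row player play R1 with probability p. Expected payoff against L: 8p + 4(1−p) = 4p + 4; against R: 1p + 10(1−p) = −9p + 10.
Setting these equal: 4p + 4 = −9p + 10 ⇒ 13p = 6 ⇒ p = 6/13, and the value is (4)·(6/13) + 4 = 76/13.
For the column player: with q = P(L), equating R1's and R2's payoffs gives 7q + 1 = −6q + 10 ⇒ q = 9/13.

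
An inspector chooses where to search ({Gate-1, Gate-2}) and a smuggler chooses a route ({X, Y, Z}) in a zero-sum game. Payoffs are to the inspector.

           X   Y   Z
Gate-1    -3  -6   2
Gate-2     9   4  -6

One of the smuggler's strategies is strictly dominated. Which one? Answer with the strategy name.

Y holds the inspector's payoff strictly below X in every row: -6 < -3, 4 < 9.
So X is strictly dominated for the smuggler.

X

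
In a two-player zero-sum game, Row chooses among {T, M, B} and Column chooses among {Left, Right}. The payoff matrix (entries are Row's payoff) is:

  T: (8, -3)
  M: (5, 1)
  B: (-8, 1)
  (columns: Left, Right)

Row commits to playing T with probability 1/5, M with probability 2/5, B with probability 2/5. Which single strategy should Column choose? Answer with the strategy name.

Right

If Column plays Left, Row's expected payoff is (1/5)·8 + (2/5)·5 + (2/5)·(-8) = 2/5.
If Column plays Right, Row's expected payoff is (1/5)·(-3) + (2/5)·1 + (2/5)·1 = 1/5.
Column minimizes Row's payoff; the smallest is 1/5, so the best response is Right.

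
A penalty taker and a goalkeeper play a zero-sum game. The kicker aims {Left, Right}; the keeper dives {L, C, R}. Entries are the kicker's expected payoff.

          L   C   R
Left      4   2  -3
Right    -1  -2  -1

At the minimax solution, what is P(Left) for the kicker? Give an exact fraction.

1/6

Row minima: Left → -3, Right → -2; maximin = -2.
Column maxima: L → 4, C → 2, R → -1; minimax = -1.
-2 ≠ -1, so there is no saddle point; optimal play is mixed.
L is strictly dominated by C (it gives the kicker strictly more in every row), so the keeper never plays it.
On the remaining 2×2 (Left, Right vs C, R):
Let the kicker play Left with probability p. Expected payoff against C: 2p + (-2)(1−p) = 4p − 2; against R: (-3)p + (-1)(1−p) = −2p − 1.
Setting these equal: 4p − 2 = −2p − 1 ⇒ 6p = 1 ⇒ p = 1/6, and the value is (4)·(1/6) − 2 = -4/3.
For the keeper: with q = P(C), equating Left's and Right's payoffs gives 5q − 3 = −q − 1 ⇒ q = 1/3.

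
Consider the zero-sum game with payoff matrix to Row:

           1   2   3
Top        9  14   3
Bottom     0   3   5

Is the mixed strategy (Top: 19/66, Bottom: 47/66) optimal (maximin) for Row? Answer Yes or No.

Against 1 this mix gives (19/66)·9 + (47/66)·0 = 57/22.
Against 2 this mix gives (19/66)·14 + (47/66)·3 = 37/6.
Against 3 this mix gives (19/66)·3 + (47/66)·5 = 146/33.
Column will play 1, holding Row to 57/22. Shifting weight toward the row that does better against 1 would raise this floor (the equalizing mix achieves 45/11 against both 1 and 3), so the proposed strategy is not optimal.

No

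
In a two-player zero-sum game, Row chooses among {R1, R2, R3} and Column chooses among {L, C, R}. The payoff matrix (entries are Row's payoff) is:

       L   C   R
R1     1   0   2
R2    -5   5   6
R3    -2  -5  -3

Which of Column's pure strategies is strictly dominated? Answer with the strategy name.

C holds Row's payoff strictly below R in every row: 0 < 2, 5 < 6, -5 < -3.
So R is strictly dominated for Column.

R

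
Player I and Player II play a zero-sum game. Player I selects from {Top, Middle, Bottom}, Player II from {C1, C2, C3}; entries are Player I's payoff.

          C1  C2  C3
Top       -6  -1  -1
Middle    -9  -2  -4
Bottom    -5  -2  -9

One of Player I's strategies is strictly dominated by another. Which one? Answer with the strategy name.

Middle

Top gives a strictly higher payoff than Middle against every column: -6 > -9, -1 > -2, -1 > -4.
So Middle is strictly dominated and Player I never plays it.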